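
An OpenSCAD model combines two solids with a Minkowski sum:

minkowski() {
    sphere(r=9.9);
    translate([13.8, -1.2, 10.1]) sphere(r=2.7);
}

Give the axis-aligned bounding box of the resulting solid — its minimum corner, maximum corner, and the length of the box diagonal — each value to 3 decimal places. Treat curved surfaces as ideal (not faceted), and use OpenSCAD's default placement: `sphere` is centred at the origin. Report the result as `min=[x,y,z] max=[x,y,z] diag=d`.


min=[1.200,-13.800,-2.500] max=[26.400,11.400,22.700] diag=43.648

A = translate([13.8, -1.2, 10.1]) sphere(r=2.7) → bbox [11.1,-3.9,7.4] .. [16.5,1.5,12.8]
B = sphere(r=9.9) → bbox [-9.9,-9.9,-9.9] .. [9.9,9.9,9.9]
lo = A.lo+B.lo = [11.1-9.9, -3.9-9.9, 7.4-9.9] = [1.200,-13.800,-2.500]
hi = A.hi+B.hi = [16.5+9.9, 1.5+9.9, 12.8+9.9] = [26.400,11.400,22.700]
diag = √(25.2²+25.2²+25.2²) = √1905.12 = 43.648


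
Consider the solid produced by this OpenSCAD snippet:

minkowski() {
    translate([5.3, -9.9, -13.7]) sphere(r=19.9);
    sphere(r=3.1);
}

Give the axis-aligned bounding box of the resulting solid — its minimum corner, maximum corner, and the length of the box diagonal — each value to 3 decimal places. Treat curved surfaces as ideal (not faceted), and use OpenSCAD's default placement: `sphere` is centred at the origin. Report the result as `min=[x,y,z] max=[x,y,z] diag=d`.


A = translate([5.3, -9.9, -13.7]) sphere(r=19.9) → bbox [-14.6,-29.8,-33.6] .. [25.2,10,6.2]
B = sphere(r=3.1) → bbox [-3.1,-3.1,-3.1] .. [3.1,3.1,3.1]
lo = A.lo+B.lo = [-14.6-3.1, -29.8-3.1, -33.6-3.1] = [-17.700,-32.900,-36.700]
hi = A.hi+B.hi = [25.2+3.1, 10+3.1, 6.2+3.1] = [28.300,13.100,9.300]
diag = √(46²+46²+46²) = √6348 = 79.674

min=[-17.700,-32.900,-36.700] max=[28.300,13.100,9.300] diag=79.674


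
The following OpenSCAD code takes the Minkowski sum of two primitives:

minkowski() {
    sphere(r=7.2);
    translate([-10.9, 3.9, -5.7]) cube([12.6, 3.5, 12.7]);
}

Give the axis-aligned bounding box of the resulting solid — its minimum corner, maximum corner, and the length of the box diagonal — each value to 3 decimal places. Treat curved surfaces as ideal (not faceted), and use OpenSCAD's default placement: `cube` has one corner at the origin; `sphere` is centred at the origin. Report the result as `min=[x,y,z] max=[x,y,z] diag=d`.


A = translate([-10.9, 3.9, -5.7]) cube([12.6, 3.5, 12.7]) → bbox [-10.9,3.9,-5.7] .. [1.7,7.4,7]
B = sphere(r=7.2) → bbox [-7.2,-7.2,-7.2] .. [7.2,7.2,7.2]
lo = A.lo+B.lo = [-10.9-7.2, 3.9-7.2, -5.7-7.2] = [-18.100,-3.300,-12.900]
hi = A.hi+B.hi = [1.7+7.2, 7.4+7.2, 7+7.2] = [8.900,14.600,14.200]
diag = √(27²+17.9²+27.1²) = √1783.82 = 42.235

min=[-18.100,-3.300,-12.900] max=[8.900,14.600,14.200] diag=42.235


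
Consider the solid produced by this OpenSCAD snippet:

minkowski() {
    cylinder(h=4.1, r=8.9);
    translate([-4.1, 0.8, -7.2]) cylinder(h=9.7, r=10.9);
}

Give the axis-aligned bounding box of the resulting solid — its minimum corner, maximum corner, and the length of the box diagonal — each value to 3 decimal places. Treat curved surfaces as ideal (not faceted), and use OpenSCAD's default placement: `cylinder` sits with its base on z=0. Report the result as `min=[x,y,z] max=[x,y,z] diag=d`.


A = translate([-4.1, 0.8, -7.2]) cylinder(h=9.7, r=10.9) → bbox [-15,-10.1,-7.2] .. [6.8,11.7,2.5]
B = cylinder(h=4.1, r=8.9) → bbox [-8.9,-8.9,0] .. [8.9,8.9,4.1]
lo = A.lo+B.lo = [-15-8.9, -10.1-8.9, -7.2+0] = [-23.900,-19.000,-7.200]
hi = A.hi+B.hi = [6.8+8.9, 11.7+8.9, 2.5+4.1] = [15.700,20.600,6.600]
diag = √(39.6²+39.6²+13.8²) = √3326.76 = 57.678

min=[-23.900,-19.000,-7.200] max=[15.700,20.600,6.600] diag=57.678


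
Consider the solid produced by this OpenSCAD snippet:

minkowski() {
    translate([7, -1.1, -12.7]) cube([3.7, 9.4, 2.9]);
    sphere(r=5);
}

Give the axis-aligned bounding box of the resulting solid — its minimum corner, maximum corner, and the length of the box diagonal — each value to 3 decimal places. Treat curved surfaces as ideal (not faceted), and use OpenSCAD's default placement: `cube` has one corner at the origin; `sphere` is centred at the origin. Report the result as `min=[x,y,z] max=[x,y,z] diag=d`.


A = translate([7, -1.1, -12.7]) cube([3.7, 9.4, 2.9]) → bbox [7,-1.1,-12.7] .. [10.7,8.3,-9.8]
B = sphere(r=5) → bbox [-5,-5,-5] .. [5,5,5]
lo = A.lo+B.lo = [7-5, -1.1-5, -12.7-5] = [2.000,-6.100,-17.700]
hi = A.hi+B.hi = [10.7+5, 8.3+5, -9.8+5] = [15.700,13.300,-4.800]
diag = √(13.7²+19.4²+12.9²) = √730.46 = 27.027

min=[2.000,-6.100,-17.700] max=[15.700,13.300,-4.800] diag=27.027


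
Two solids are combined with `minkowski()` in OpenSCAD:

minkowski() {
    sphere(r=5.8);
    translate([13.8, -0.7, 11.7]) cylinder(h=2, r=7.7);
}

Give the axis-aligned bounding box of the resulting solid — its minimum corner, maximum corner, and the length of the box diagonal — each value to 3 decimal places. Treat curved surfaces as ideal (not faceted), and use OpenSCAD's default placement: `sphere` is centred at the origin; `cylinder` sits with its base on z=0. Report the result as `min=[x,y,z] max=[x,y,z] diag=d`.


A = translate([13.8, -0.7, 11.7]) cylinder(h=2, r=7.7) → bbox [6.1,-8.4,11.7] .. [21.5,7,13.7]
B = sphere(r=5.8) → bbox [-5.8,-5.8,-5.8] .. [5.8,5.8,5.8]
lo = A.lo+B.lo = [6.1-5.8, -8.4-5.8, 11.7-5.8] = [0.300,-14.200,5.900]
hi = A.hi+B.hi = [21.5+5.8, 7+5.8, 13.7+5.8] = [27.300,12.800,19.500]
diag = √(27²+27²+13.6²) = √1642.96 = 40.533

min=[0.300,-14.200,5.900] max=[27.300,12.800,19.500] diag=40.533


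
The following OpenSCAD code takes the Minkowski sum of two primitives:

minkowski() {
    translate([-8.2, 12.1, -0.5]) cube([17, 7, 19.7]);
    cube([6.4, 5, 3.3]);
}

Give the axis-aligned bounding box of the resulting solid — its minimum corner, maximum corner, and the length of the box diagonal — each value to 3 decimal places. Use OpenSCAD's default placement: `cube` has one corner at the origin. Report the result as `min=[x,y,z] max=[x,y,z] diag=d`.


A = translate([-8.2, 12.1, -0.5]) cube([17, 7, 19.7]) → bbox [-8.2,12.1,-0.5] .. [8.8,19.1,19.2]
B = cube([6.4, 5, 3.3]) → bbox [0,0,0] .. [6.4,5,3.3]
lo = A.lo+B.lo = [-8.2+0, 12.1+0, -0.5+0] = [-8.200,12.100,-0.500]
hi = A.hi+B.hi = [8.8+6.4, 19.1+5, 19.2+3.3] = [15.200,24.100,22.500]
diag = √(23.4²+12²+23²) = √1220.56 = 34.937

min=[-8.200,12.100,-0.500] max=[15.200,24.100,22.500] diag=34.937


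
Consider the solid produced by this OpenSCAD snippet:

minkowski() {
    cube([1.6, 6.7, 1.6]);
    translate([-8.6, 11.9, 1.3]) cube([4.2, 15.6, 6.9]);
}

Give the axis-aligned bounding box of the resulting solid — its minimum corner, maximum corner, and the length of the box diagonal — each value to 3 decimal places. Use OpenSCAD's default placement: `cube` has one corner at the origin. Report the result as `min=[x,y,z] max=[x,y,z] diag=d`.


A = translate([-8.6, 11.9, 1.3]) cube([4.2, 15.6, 6.9]) → bbox [-8.6,11.9,1.3] .. [-4.4,27.5,8.2]
B = cube([1.6, 6.7, 1.6]) → bbox [0,0,0] .. [1.6,6.7,1.6]
lo = A.lo+B.lo = [-8.6+0, 11.9+0, 1.3+0] = [-8.600,11.900,1.300]
hi = A.hi+B.hi = [-4.4+1.6, 27.5+6.7, 8.2+1.6] = [-2.800,34.200,9.800]
diag = √(5.8²+22.3²+8.5²) = √603.18 = 24.560

min=[-8.600,11.900,1.300] max=[-2.800,34.200,9.800] diag=24.560


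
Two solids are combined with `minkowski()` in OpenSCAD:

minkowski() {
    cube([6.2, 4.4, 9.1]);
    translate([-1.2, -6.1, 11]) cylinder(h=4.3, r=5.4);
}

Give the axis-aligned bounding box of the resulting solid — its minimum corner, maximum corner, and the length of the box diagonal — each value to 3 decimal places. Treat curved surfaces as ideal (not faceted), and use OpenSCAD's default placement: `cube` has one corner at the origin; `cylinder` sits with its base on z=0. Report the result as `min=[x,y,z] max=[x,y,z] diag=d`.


min=[-6.600,-11.500,11.000] max=[10.400,3.700,24.400] diag=26.450

A = translate([-1.2, -6.1, 11]) cylinder(h=4.3, r=5.4) → bbox [-6.6,-11.5,11] .. [4.2,-0.7,15.3]
B = cube([6.2, 4.4, 9.1]) → bbox [0,0,0] .. [6.2,4.4,9.1]
lo = A.lo+B.lo = [-6.6+0, -11.5+0, 11+0] = [-6.600,-11.500,11.000]
hi = A.hi+B.hi = [4.2+6.2, -0.7+4.4, 15.3+9.1] = [10.400,3.700,24.400]
diag = √(17²+15.2²+13.4²) = √699.6 = 26.450


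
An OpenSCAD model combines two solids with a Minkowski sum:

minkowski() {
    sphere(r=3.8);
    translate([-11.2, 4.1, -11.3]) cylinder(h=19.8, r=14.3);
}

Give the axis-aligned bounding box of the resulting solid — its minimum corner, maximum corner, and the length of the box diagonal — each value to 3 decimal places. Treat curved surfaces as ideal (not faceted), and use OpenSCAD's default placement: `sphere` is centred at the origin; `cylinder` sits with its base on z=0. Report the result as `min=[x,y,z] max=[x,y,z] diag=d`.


A = translate([-11.2, 4.1, -11.3]) cylinder(h=19.8, r=14.3) → bbox [-25.5,-10.2,-11.3] .. [3.1,18.4,8.5]
B = sphere(r=3.8) → bbox [-3.8,-3.8,-3.8] .. [3.8,3.8,3.8]
lo = A.lo+B.lo = [-25.5-3.8, -10.2-3.8, -11.3-3.8] = [-29.300,-14.000,-15.100]
hi = A.hi+B.hi = [3.1+3.8, 18.4+3.8, 8.5+3.8] = [6.900,22.200,12.300]
diag = √(36.2²+36.2²+27.4²) = √3371.64 = 58.066

min=[-29.300,-14.000,-15.100] max=[6.900,22.200,12.300] diag=58.066


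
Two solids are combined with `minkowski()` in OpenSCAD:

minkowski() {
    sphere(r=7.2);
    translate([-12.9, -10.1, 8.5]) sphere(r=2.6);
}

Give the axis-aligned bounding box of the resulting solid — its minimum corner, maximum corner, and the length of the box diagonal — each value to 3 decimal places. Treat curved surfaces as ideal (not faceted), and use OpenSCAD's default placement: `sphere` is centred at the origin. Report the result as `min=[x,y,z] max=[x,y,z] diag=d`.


min=[-22.700,-19.900,-1.300] max=[-3.100,-0.300,18.300] diag=33.948

A = translate([-12.9, -10.1, 8.5]) sphere(r=2.6) → bbox [-15.5,-12.7,5.9] .. [-10.3,-7.5,11.1]
B = sphere(r=7.2) → bbox [-7.2,-7.2,-7.2] .. [7.2,7.2,7.2]
lo = A.lo+B.lo = [-15.5-7.2, -12.7-7.2, 5.9-7.2] = [-22.700,-19.900,-1.300]
hi = A.hi+B.hi = [-10.3+7.2, -7.5+7.2, 11.1+7.2] = [-3.100,-0.300,18.300]
diag = √(19.6²+19.6²+19.6²) = √1152.48 = 33.948


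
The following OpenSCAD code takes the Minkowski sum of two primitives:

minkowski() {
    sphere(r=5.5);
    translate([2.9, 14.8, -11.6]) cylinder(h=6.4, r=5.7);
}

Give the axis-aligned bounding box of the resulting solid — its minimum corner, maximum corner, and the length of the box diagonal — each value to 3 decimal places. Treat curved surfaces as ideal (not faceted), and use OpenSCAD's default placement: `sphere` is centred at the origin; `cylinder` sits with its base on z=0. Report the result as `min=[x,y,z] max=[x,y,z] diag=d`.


A = translate([2.9, 14.8, -11.6]) cylinder(h=6.4, r=5.7) → bbox [-2.8,9.1,-11.6] .. [8.6,20.5,-5.2]
B = sphere(r=5.5) → bbox [-5.5,-5.5,-5.5] .. [5.5,5.5,5.5]
lo = A.lo+B.lo = [-2.8-5.5, 9.1-5.5, -11.6-5.5] = [-8.300,3.600,-17.100]
hi = A.hi+B.hi = [8.6+5.5, 20.5+5.5, -5.2+5.5] = [14.100,26.000,0.300]
diag = √(22.4²+22.4²+17.4²) = √1306.28 = 36.142

min=[-8.300,3.600,-17.100] max=[14.100,26.000,0.300] diag=36.142


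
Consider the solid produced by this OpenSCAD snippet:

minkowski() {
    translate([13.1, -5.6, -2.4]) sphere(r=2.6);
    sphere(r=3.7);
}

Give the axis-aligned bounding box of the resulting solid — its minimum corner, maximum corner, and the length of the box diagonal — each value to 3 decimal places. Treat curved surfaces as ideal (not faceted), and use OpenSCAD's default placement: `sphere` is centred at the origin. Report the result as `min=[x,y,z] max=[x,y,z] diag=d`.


A = translate([13.1, -5.6, -2.4]) sphere(r=2.6) → bbox [10.5,-8.2,-5] .. [15.7,-3,0.2]
B = sphere(r=3.7) → bbox [-3.7,-3.7,-3.7] .. [3.7,3.7,3.7]
lo = A.lo+B.lo = [10.5-3.7, -8.2-3.7, -5-3.7] = [6.800,-11.900,-8.700]
hi = A.hi+B.hi = [15.7+3.7, -3+3.7, 0.2+3.7] = [19.400,0.700,3.900]
diag = √(12.6²+12.6²+12.6²) = √476.28 = 21.824

min=[6.800,-11.900,-8.700] max=[19.400,0.700,3.900] diag=21.824


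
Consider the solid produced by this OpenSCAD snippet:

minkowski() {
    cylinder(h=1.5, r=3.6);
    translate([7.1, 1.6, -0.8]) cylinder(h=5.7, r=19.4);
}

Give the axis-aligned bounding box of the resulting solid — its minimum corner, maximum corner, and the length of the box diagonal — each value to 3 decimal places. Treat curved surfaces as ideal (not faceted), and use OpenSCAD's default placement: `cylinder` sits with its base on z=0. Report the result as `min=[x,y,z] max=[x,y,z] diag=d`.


A = translate([7.1, 1.6, -0.8]) cylinder(h=5.7, r=19.4) → bbox [-12.3,-17.8,-0.8] .. [26.5,21,4.9]
B = cylinder(h=1.5, r=3.6) → bbox [-3.6,-3.6,0] .. [3.6,3.6,1.5]
lo = A.lo+B.lo = [-12.3-3.6, -17.8-3.6, -0.8+0] = [-15.900,-21.400,-0.800]
hi = A.hi+B.hi = [26.5+3.6, 21+3.6, 4.9+1.5] = [30.100,24.600,6.400]
diag = √(46²+46²+7.2²) = √4283.84 = 65.451

min=[-15.900,-21.400,-0.800] max=[30.100,24.600,6.400] diag=65.451


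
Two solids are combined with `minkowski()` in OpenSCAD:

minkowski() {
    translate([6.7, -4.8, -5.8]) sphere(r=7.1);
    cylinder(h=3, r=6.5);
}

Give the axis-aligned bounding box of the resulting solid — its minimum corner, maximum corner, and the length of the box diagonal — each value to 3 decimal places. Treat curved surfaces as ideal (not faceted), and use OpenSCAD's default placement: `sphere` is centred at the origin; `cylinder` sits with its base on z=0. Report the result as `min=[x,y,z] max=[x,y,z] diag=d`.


min=[-6.900,-18.400,-12.900] max=[20.300,8.800,4.300] diag=42.137

A = translate([6.7, -4.8, -5.8]) sphere(r=7.1) → bbox [-0.4,-11.9,-12.9] .. [13.8,2.3,1.3]
B = cylinder(h=3, r=6.5) → bbox [-6.5,-6.5,0] .. [6.5,6.5,3]
lo = A.lo+B.lo = [-0.4-6.5, -11.9-6.5, -12.9+0] = [-6.900,-18.400,-12.900]
hi = A.hi+B.hi = [13.8+6.5, 2.3+6.5, 1.3+3] = [20.300,8.800,4.300]
diag = √(27.2²+27.2²+17.2²) = √1775.52 = 42.137


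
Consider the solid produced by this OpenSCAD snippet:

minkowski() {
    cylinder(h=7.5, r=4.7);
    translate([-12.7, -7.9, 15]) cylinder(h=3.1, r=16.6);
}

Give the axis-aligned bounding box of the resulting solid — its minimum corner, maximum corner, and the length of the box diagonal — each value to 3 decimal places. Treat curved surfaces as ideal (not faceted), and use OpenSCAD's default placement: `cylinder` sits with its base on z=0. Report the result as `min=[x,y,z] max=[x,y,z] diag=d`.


A = translate([-12.7, -7.9, 15]) cylinder(h=3.1, r=16.6) → bbox [-29.3,-24.5,15] .. [3.9,8.7,18.1]
B = cylinder(h=7.5, r=4.7) → bbox [-4.7,-4.7,0] .. [4.7,4.7,7.5]
lo = A.lo+B.lo = [-29.3-4.7, -24.5-4.7, 15+0] = [-34.000,-29.200,15.000]
hi = A.hi+B.hi = [3.9+4.7, 8.7+4.7, 18.1+7.5] = [8.600,13.400,25.600]
diag = √(42.6²+42.6²+10.6²) = √3741.88 = 61.171

min=[-34.000,-29.200,15.000] max=[8.600,13.400,25.600] diag=61.171


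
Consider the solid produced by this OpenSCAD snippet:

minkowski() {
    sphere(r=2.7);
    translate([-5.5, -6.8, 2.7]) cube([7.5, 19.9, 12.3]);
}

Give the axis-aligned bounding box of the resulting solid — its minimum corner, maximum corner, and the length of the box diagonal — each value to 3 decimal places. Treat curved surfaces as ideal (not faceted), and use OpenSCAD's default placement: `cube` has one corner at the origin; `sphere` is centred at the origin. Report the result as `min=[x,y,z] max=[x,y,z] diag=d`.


min=[-8.200,-9.500,0.000] max=[4.700,15.800,17.700] diag=33.463

A = translate([-5.5, -6.8, 2.7]) cube([7.5, 19.9, 12.3]) → bbox [-5.5,-6.8,2.7] .. [2,13.1,15]
B = sphere(r=2.7) → bbox [-2.7,-2.7,-2.7] .. [2.7,2.7,2.7]
lo = A.lo+B.lo = [-5.5-2.7, -6.8-2.7, 2.7-2.7] = [-8.200,-9.500,0.000]
hi = A.hi+B.hi = [2+2.7, 13.1+2.7, 15+2.7] = [4.700,15.800,17.700]
diag = √(12.9²+25.3²+17.7²) = √1119.79 = 33.463


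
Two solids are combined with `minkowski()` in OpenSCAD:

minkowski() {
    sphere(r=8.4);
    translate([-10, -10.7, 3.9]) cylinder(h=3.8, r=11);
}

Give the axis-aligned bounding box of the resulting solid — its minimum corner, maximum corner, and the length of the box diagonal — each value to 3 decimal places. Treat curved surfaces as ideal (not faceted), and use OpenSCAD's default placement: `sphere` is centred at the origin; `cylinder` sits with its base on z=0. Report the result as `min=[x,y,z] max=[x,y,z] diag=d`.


min=[-29.400,-30.100,-4.500] max=[9.400,8.700,16.100] diag=58.611

A = translate([-10, -10.7, 3.9]) cylinder(h=3.8, r=11) → bbox [-21,-21.7,3.9] .. [1,0.3,7.7]
B = sphere(r=8.4) → bbox [-8.4,-8.4,-8.4] .. [8.4,8.4,8.4]
lo = A.lo+B.lo = [-21-8.4, -21.7-8.4, 3.9-8.4] = [-29.400,-30.100,-4.500]
hi = A.hi+B.hi = [1+8.4, 0.3+8.4, 7.7+8.4] = [9.400,8.700,16.100]
diag = √(38.8²+38.8²+20.6²) = √3435.24 = 58.611


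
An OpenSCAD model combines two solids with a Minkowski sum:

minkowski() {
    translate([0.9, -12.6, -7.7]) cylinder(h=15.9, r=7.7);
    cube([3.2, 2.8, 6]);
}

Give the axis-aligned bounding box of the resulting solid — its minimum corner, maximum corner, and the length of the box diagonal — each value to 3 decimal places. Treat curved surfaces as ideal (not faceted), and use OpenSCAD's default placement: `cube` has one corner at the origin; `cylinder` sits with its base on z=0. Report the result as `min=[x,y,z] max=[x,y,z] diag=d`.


min=[-6.800,-20.300,-7.700] max=[11.800,-2.100,14.200] diag=34.012

A = translate([0.9, -12.6, -7.7]) cylinder(h=15.9, r=7.7) → bbox [-6.8,-20.3,-7.7] .. [8.6,-4.9,8.2]
B = cube([3.2, 2.8, 6]) → bbox [0,0,0] .. [3.2,2.8,6]
lo = A.lo+B.lo = [-6.8+0, -20.3+0, -7.7+0] = [-6.800,-20.300,-7.700]
hi = A.hi+B.hi = [8.6+3.2, -4.9+2.8, 8.2+6] = [11.800,-2.100,14.200]
diag = √(18.6²+18.2²+21.9²) = √1156.81 = 34.012


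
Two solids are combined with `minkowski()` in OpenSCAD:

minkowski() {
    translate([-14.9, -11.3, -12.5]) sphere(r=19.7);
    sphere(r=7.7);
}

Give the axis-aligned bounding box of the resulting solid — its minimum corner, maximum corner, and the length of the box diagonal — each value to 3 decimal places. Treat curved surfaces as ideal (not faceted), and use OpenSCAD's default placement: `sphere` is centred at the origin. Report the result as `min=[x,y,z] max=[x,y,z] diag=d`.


min=[-42.300,-38.700,-39.900] max=[12.500,16.100,14.900] diag=94.916

A = translate([-14.9, -11.3, -12.5]) sphere(r=19.7) → bbox [-34.6,-31,-32.2] .. [4.8,8.4,7.2]
B = sphere(r=7.7) → bbox [-7.7,-7.7,-7.7] .. [7.7,7.7,7.7]
lo = A.lo+B.lo = [-34.6-7.7, -31-7.7, -32.2-7.7] = [-42.300,-38.700,-39.900]
hi = A.hi+B.hi = [4.8+7.7, 8.4+7.7, 7.2+7.7] = [12.500,16.100,14.900]
diag = √(54.8²+54.8²+54.8²) = √9009.12 = 94.916


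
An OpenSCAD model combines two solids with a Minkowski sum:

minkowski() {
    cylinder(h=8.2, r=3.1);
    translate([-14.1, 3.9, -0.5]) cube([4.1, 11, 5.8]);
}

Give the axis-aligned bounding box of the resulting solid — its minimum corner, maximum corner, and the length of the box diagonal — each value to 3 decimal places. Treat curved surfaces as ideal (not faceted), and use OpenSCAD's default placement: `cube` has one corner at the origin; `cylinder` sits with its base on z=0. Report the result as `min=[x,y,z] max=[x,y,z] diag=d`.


A = translate([-14.1, 3.9, -0.5]) cube([4.1, 11, 5.8]) → bbox [-14.1,3.9,-0.5] .. [-10,14.9,5.3]
B = cylinder(h=8.2, r=3.1) → bbox [-3.1,-3.1,0] .. [3.1,3.1,8.2]
lo = A.lo+B.lo = [-14.1-3.1, 3.9-3.1, -0.5+0] = [-17.200,0.800,-0.500]
hi = A.hi+B.hi = [-10+3.1, 14.9+3.1, 5.3+8.2] = [-6.900,18.000,13.500]
diag = √(10.3²+17.2²+14²) = √597.93 = 24.453

min=[-17.200,0.800,-0.500] max=[-6.900,18.000,13.500] diag=24.453


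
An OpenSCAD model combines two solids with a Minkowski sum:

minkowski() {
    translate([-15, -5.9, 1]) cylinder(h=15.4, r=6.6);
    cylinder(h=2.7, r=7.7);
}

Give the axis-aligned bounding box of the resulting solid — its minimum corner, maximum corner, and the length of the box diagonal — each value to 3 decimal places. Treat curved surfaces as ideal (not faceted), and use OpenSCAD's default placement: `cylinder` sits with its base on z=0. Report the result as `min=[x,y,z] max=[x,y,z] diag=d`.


A = translate([-15, -5.9, 1]) cylinder(h=15.4, r=6.6) → bbox [-21.6,-12.5,1] .. [-8.4,0.7,16.4]
B = cylinder(h=2.7, r=7.7) → bbox [-7.7,-7.7,0] .. [7.7,7.7,2.7]
lo = A.lo+B.lo = [-21.6-7.7, -12.5-7.7, 1+0] = [-29.300,-20.200,1.000]
hi = A.hi+B.hi = [-8.4+7.7, 0.7+7.7, 16.4+2.7] = [-0.700,8.400,19.100]
diag = √(28.6²+28.6²+18.1²) = √1963.53 = 44.312

min=[-29.300,-20.200,1.000] max=[-0.700,8.400,19.100] diag=44.312


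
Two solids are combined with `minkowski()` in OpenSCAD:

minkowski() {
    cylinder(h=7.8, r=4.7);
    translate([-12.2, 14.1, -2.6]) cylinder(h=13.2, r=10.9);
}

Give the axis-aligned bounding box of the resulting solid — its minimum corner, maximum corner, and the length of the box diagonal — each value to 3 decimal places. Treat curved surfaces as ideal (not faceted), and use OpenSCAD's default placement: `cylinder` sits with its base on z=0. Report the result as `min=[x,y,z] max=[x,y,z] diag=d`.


min=[-27.800,-1.500,-2.600] max=[3.400,29.700,18.400] diag=48.866

A = translate([-12.2, 14.1, -2.6]) cylinder(h=13.2, r=10.9) → bbox [-23.1,3.2,-2.6] .. [-1.3,25,10.6]
B = cylinder(h=7.8, r=4.7) → bbox [-4.7,-4.7,0] .. [4.7,4.7,7.8]
lo = A.lo+B.lo = [-23.1-4.7, 3.2-4.7, -2.6+0] = [-27.800,-1.500,-2.600]
hi = A.hi+B.hi = [-1.3+4.7, 25+4.7, 10.6+7.8] = [3.400,29.700,18.400]
diag = √(31.2²+31.2²+21²) = √2387.88 = 48.866


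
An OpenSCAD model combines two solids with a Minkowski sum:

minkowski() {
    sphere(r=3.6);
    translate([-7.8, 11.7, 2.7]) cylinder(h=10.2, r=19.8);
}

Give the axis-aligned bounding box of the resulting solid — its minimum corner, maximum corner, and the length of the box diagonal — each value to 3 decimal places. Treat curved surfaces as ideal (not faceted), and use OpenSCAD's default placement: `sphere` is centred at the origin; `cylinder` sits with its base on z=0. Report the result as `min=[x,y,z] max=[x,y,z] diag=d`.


min=[-31.200,-11.700,-0.900] max=[15.600,35.100,16.500] diag=68.434

A = translate([-7.8, 11.7, 2.7]) cylinder(h=10.2, r=19.8) → bbox [-27.6,-8.1,2.7] .. [12,31.5,12.9]
B = sphere(r=3.6) → bbox [-3.6,-3.6,-3.6] .. [3.6,3.6,3.6]
lo = A.lo+B.lo = [-27.6-3.6, -8.1-3.6, 2.7-3.6] = [-31.200,-11.700,-0.900]
hi = A.hi+B.hi = [12+3.6, 31.5+3.6, 12.9+3.6] = [15.600,35.100,16.500]
diag = √(46.8²+46.8²+17.4²) = √4683.24 = 68.434


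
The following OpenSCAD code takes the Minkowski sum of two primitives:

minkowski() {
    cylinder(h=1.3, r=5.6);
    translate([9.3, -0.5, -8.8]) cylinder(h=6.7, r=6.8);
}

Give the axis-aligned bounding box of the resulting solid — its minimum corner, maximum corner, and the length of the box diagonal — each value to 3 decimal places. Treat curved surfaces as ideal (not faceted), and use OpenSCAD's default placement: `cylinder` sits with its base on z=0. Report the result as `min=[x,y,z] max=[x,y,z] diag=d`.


min=[-3.100,-12.900,-8.800] max=[21.700,11.900,-0.800] diag=35.973

A = translate([9.3, -0.5, -8.8]) cylinder(h=6.7, r=6.8) → bbox [2.5,-7.3,-8.8] .. [16.1,6.3,-2.1]
B = cylinder(h=1.3, r=5.6) → bbox [-5.6,-5.6,0] .. [5.6,5.6,1.3]
lo = A.lo+B.lo = [2.5-5.6, -7.3-5.6, -8.8+0] = [-3.100,-12.900,-8.800]
hi = A.hi+B.hi = [16.1+5.6, 6.3+5.6, -2.1+1.3] = [21.700,11.900,-0.800]
diag = √(24.8²+24.8²+8²) = √1294.08 = 35.973


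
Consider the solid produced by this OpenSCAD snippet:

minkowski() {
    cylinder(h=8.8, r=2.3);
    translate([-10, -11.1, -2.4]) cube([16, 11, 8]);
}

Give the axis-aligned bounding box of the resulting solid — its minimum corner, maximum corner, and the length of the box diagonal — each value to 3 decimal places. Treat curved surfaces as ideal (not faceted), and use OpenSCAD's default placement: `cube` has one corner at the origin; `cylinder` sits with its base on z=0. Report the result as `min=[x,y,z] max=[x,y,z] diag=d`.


A = translate([-10, -11.1, -2.4]) cube([16, 11, 8]) → bbox [-10,-11.1,-2.4] .. [6,-0.1,5.6]
B = cylinder(h=8.8, r=2.3) → bbox [-2.3,-2.3,0] .. [2.3,2.3,8.8]
lo = A.lo+B.lo = [-10-2.3, -11.1-2.3, -2.4+0] = [-12.300,-13.400,-2.400]
hi = A.hi+B.hi = [6+2.3, -0.1+2.3, 5.6+8.8] = [8.300,2.200,14.400]
diag = √(20.6²+15.6²+16.8²) = √949.96 = 30.821

min=[-12.300,-13.400,-2.400] max=[8.300,2.200,14.400] diag=30.821


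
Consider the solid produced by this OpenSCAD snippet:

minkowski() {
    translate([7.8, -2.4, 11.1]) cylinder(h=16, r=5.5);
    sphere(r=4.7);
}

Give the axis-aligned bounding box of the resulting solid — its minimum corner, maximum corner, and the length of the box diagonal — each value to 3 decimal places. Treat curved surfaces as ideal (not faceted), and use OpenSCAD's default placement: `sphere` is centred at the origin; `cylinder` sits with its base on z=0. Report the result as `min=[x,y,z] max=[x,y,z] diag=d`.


A = translate([7.8, -2.4, 11.1]) cylinder(h=16, r=5.5) → bbox [2.3,-7.9,11.1] .. [13.3,3.1,27.1]
B = sphere(r=4.7) → bbox [-4.7,-4.7,-4.7] .. [4.7,4.7,4.7]
lo = A.lo+B.lo = [2.3-4.7, -7.9-4.7, 11.1-4.7] = [-2.400,-12.600,6.400]
hi = A.hi+B.hi = [13.3+4.7, 3.1+4.7, 27.1+4.7] = [18.000,7.800,31.800]
diag = √(20.4²+20.4²+25.4²) = √1477.48 = 38.438

min=[-2.400,-12.600,6.400] max=[18.000,7.800,31.800] diag=38.438


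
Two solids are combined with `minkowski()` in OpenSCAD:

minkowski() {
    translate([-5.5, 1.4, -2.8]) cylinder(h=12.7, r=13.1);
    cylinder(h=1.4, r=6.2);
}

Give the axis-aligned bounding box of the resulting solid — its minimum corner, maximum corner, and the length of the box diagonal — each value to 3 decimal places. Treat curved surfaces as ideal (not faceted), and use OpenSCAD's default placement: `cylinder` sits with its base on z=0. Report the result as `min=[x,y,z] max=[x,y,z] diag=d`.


A = translate([-5.5, 1.4, -2.8]) cylinder(h=12.7, r=13.1) → bbox [-18.6,-11.7,-2.8] .. [7.6,14.5,9.9]
B = cylinder(h=1.4, r=6.2) → bbox [-6.2,-6.2,0] .. [6.2,6.2,1.4]
lo = A.lo+B.lo = [-18.6-6.2, -11.7-6.2, -2.8+0] = [-24.800,-17.900,-2.800]
hi = A.hi+B.hi = [7.6+6.2, 14.5+6.2, 9.9+1.4] = [13.800,20.700,11.300]
diag = √(38.6²+38.6²+14.1²) = √3178.73 = 56.380

min=[-24.800,-17.900,-2.800] max=[13.800,20.700,11.300] diag=56.380


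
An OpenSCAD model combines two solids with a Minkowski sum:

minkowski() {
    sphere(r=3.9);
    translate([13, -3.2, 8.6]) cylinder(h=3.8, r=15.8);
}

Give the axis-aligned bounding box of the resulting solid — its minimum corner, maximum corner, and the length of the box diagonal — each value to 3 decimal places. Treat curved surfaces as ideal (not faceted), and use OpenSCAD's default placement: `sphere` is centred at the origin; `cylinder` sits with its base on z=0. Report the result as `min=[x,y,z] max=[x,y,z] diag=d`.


A = translate([13, -3.2, 8.6]) cylinder(h=3.8, r=15.8) → bbox [-2.8,-19,8.6] .. [28.8,12.6,12.4]
B = sphere(r=3.9) → bbox [-3.9,-3.9,-3.9] .. [3.9,3.9,3.9]
lo = A.lo+B.lo = [-2.8-3.9, -19-3.9, 8.6-3.9] = [-6.700,-22.900,4.700]
hi = A.hi+B.hi = [28.8+3.9, 12.6+3.9, 12.4+3.9] = [32.700,16.500,16.300]
diag = √(39.4²+39.4²+11.6²) = √3239.28 = 56.915

min=[-6.700,-22.900,4.700] max=[32.700,16.500,16.300] diag=56.915


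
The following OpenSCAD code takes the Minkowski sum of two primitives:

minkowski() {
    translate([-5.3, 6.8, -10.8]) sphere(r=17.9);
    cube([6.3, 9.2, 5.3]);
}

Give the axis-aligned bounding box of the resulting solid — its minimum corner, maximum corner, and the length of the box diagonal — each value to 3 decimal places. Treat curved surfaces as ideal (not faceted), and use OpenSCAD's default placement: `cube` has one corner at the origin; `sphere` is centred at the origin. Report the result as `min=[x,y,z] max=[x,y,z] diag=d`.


A = translate([-5.3, 6.8, -10.8]) sphere(r=17.9) → bbox [-23.2,-11.1,-28.7] .. [12.6,24.7,7.1]
B = cube([6.3, 9.2, 5.3]) → bbox [0,0,0] .. [6.3,9.2,5.3]
lo = A.lo+B.lo = [-23.2+0, -11.1+0, -28.7+0] = [-23.200,-11.100,-28.700]
hi = A.hi+B.hi = [12.6+6.3, 24.7+9.2, 7.1+5.3] = [18.900,33.900,12.400]
diag = √(42.1²+45²+41.1²) = √5486.62 = 74.072

min=[-23.200,-11.100,-28.700] max=[18.900,33.900,12.400] diag=74.072


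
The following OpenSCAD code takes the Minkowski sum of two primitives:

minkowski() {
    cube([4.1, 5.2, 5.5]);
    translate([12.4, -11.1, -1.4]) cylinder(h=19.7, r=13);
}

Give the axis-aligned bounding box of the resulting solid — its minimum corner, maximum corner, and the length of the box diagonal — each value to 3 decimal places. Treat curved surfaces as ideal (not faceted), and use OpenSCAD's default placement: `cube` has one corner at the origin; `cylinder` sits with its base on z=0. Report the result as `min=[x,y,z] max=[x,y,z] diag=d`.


A = translate([12.4, -11.1, -1.4]) cylinder(h=19.7, r=13) → bbox [-0.6,-24.1,-1.4] .. [25.4,1.9,18.3]
B = cube([4.1, 5.2, 5.5]) → bbox [0,0,0] .. [4.1,5.2,5.5]
lo = A.lo+B.lo = [-0.6+0, -24.1+0, -1.4+0] = [-0.600,-24.100,-1.400]
hi = A.hi+B.hi = [25.4+4.1, 1.9+5.2, 18.3+5.5] = [29.500,7.100,23.800]
diag = √(30.1²+31.2²+25.2²) = √2514.49 = 50.145

min=[-0.600,-24.100,-1.400] max=[29.500,7.100,23.800] diag=50.145


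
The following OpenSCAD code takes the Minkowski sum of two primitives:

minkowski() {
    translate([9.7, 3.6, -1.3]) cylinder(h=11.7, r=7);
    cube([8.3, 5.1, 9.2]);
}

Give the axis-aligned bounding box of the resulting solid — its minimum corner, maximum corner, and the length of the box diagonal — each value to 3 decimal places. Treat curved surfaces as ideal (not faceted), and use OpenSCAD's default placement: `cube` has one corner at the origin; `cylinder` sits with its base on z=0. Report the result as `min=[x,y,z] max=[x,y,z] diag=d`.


min=[2.700,-3.400,-1.300] max=[25.000,15.700,19.600] diag=36.040

A = translate([9.7, 3.6, -1.3]) cylinder(h=11.7, r=7) → bbox [2.7,-3.4,-1.3] .. [16.7,10.6,10.4]
B = cube([8.3, 5.1, 9.2]) → bbox [0,0,0] .. [8.3,5.1,9.2]
lo = A.lo+B.lo = [2.7+0, -3.4+0, -1.3+0] = [2.700,-3.400,-1.300]
hi = A.hi+B.hi = [16.7+8.3, 10.6+5.1, 10.4+9.2] = [25.000,15.700,19.600]
diag = √(22.3²+19.1²+20.9²) = √1298.91 = 36.040


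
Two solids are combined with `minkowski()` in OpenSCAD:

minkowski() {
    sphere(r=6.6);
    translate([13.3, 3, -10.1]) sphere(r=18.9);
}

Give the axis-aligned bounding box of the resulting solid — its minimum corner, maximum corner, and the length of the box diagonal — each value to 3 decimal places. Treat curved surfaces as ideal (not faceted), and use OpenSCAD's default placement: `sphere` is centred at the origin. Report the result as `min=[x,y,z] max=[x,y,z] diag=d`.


min=[-12.200,-22.500,-35.600] max=[38.800,28.500,15.400] diag=88.335

A = translate([13.3, 3, -10.1]) sphere(r=18.9) → bbox [-5.6,-15.9,-29] .. [32.2,21.9,8.8]
B = sphere(r=6.6) → bbox [-6.6,-6.6,-6.6] .. [6.6,6.6,6.6]
lo = A.lo+B.lo = [-5.6-6.6, -15.9-6.6, -29-6.6] = [-12.200,-22.500,-35.600]
hi = A.hi+B.hi = [32.2+6.6, 21.9+6.6, 8.8+6.6] = [38.800,28.500,15.400]
diag = √(51²+51²+51²) = √7803 = 88.335


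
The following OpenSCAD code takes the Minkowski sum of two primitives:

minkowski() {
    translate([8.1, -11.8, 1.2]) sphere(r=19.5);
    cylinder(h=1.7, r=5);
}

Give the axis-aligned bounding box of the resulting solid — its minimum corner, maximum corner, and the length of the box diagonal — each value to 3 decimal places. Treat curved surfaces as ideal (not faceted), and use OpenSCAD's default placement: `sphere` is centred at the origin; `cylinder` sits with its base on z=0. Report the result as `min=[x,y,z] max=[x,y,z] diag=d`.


min=[-16.400,-36.300,-18.300] max=[32.600,12.700,22.400] diag=80.365

A = translate([8.1, -11.8, 1.2]) sphere(r=19.5) → bbox [-11.4,-31.3,-18.3] .. [27.6,7.7,20.7]
B = cylinder(h=1.7, r=5) → bbox [-5,-5,0] .. [5,5,1.7]
lo = A.lo+B.lo = [-11.4-5, -31.3-5, -18.3+0] = [-16.400,-36.300,-18.300]
hi = A.hi+B.hi = [27.6+5, 7.7+5, 20.7+1.7] = [32.600,12.700,22.400]
diag = √(49²+49²+40.7²) = √6458.49 = 80.365


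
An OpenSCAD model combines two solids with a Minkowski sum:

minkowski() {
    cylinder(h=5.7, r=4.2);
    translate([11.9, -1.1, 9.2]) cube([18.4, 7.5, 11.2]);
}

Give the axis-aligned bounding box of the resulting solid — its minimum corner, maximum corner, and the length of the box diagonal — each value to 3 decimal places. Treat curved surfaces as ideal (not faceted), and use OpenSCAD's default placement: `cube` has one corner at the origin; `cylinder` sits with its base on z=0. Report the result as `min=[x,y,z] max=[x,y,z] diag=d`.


A = translate([11.9, -1.1, 9.2]) cube([18.4, 7.5, 11.2]) → bbox [11.9,-1.1,9.2] .. [30.3,6.4,20.4]
B = cylinder(h=5.7, r=4.2) → bbox [-4.2,-4.2,0] .. [4.2,4.2,5.7]
lo = A.lo+B.lo = [11.9-4.2, -1.1-4.2, 9.2+0] = [7.700,-5.300,9.200]
hi = A.hi+B.hi = [30.3+4.2, 6.4+4.2, 20.4+5.7] = [34.500,10.600,26.100]
diag = √(26.8²+15.9²+16.9²) = √1256.66 = 35.449

min=[7.700,-5.300,9.200] max=[34.500,10.600,26.100] diag=35.449


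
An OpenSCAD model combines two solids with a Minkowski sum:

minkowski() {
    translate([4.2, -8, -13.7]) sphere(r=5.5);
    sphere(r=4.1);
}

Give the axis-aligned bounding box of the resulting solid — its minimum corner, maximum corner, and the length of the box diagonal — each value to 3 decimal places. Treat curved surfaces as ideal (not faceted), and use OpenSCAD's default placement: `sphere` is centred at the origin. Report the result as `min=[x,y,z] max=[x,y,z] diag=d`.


min=[-5.400,-17.600,-23.300] max=[13.800,1.600,-4.100] diag=33.255

A = translate([4.2, -8, -13.7]) sphere(r=5.5) → bbox [-1.3,-13.5,-19.2] .. [9.7,-2.5,-8.2]
B = sphere(r=4.1) → bbox [-4.1,-4.1,-4.1] .. [4.1,4.1,4.1]
lo = A.lo+B.lo = [-1.3-4.1, -13.5-4.1, -19.2-4.1] = [-5.400,-17.600,-23.300]
hi = A.hi+B.hi = [9.7+4.1, -2.5+4.1, -8.2+4.1] = [13.800,1.600,-4.100]
diag = √(19.2²+19.2²+19.2²) = √1105.92 = 33.255


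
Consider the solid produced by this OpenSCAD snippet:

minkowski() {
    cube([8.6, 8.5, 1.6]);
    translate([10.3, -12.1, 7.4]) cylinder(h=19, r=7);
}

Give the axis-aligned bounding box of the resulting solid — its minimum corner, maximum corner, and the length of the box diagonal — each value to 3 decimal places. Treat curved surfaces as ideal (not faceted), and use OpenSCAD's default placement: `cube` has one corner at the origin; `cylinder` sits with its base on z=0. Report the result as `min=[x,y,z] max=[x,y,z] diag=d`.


A = translate([10.3, -12.1, 7.4]) cylinder(h=19, r=7) → bbox [3.3,-19.1,7.4] .. [17.3,-5.1,26.4]
B = cube([8.6, 8.5, 1.6]) → bbox [0,0,0] .. [8.6,8.5,1.6]
lo = A.lo+B.lo = [3.3+0, -19.1+0, 7.4+0] = [3.300,-19.100,7.400]
hi = A.hi+B.hi = [17.3+8.6, -5.1+8.5, 26.4+1.6] = [25.900,3.400,28.000]
diag = √(22.6²+22.5²+20.6²) = √1441.37 = 37.965

min=[3.300,-19.100,7.400] max=[25.900,3.400,28.000] diag=37.965


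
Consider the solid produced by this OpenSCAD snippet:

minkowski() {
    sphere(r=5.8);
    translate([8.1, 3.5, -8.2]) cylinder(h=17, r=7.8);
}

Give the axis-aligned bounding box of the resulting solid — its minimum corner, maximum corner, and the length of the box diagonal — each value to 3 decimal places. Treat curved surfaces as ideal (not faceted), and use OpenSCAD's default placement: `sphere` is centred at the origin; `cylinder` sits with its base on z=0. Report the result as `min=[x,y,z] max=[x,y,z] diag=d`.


A = translate([8.1, 3.5, -8.2]) cylinder(h=17, r=7.8) → bbox [0.3,-4.3,-8.2] .. [15.9,11.3,8.8]
B = sphere(r=5.8) → bbox [-5.8,-5.8,-5.8] .. [5.8,5.8,5.8]
lo = A.lo+B.lo = [0.3-5.8, -4.3-5.8, -8.2-5.8] = [-5.500,-10.100,-14.000]
hi = A.hi+B.hi = [15.9+5.8, 11.3+5.8, 8.8+5.8] = [21.700,17.100,14.600]
diag = √(27.2²+27.2²+28.6²) = √2297.64 = 47.934

min=[-5.500,-10.100,-14.000] max=[21.700,17.100,14.600] diag=47.934


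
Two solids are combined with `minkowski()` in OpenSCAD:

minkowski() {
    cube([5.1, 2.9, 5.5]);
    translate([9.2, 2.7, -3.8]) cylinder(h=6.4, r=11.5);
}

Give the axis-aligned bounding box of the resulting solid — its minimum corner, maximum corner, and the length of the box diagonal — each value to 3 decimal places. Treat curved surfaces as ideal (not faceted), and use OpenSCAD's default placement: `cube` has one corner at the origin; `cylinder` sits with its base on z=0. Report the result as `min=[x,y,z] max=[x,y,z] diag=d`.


A = translate([9.2, 2.7, -3.8]) cylinder(h=6.4, r=11.5) → bbox [-2.3,-8.8,-3.8] .. [20.7,14.2,2.6]
B = cube([5.1, 2.9, 5.5]) → bbox [0,0,0] .. [5.1,2.9,5.5]
lo = A.lo+B.lo = [-2.3+0, -8.8+0, -3.8+0] = [-2.300,-8.800,-3.800]
hi = A.hi+B.hi = [20.7+5.1, 14.2+2.9, 2.6+5.5] = [25.800,17.100,8.100]
diag = √(28.1²+25.9²+11.9²) = √1602.03 = 40.025

min=[-2.300,-8.800,-3.800] max=[25.800,17.100,8.100] diag=40.025


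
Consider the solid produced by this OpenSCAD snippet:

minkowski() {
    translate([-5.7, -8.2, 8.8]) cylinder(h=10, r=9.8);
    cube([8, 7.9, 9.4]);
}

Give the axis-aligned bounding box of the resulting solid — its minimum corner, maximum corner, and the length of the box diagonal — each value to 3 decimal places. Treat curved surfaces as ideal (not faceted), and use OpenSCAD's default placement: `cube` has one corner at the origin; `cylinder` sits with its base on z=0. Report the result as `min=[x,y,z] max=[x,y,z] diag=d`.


min=[-15.500,-18.000,8.800] max=[12.100,9.500,28.200] diag=43.524

A = translate([-5.7, -8.2, 8.8]) cylinder(h=10, r=9.8) → bbox [-15.5,-18,8.8] .. [4.1,1.6,18.8]
B = cube([8, 7.9, 9.4]) → bbox [0,0,0] .. [8,7.9,9.4]
lo = A.lo+B.lo = [-15.5+0, -18+0, 8.8+0] = [-15.500,-18.000,8.800]
hi = A.hi+B.hi = [4.1+8, 1.6+7.9, 18.8+9.4] = [12.100,9.500,28.200]
diag = √(27.6²+27.5²+19.4²) = √1894.37 = 43.524


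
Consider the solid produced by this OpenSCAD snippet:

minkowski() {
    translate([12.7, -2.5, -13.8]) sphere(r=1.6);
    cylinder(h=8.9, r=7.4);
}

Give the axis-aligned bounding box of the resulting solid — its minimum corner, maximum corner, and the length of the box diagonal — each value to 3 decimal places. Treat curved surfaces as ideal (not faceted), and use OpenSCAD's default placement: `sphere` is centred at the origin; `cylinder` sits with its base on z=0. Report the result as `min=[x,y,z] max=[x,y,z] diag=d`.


A = translate([12.7, -2.5, -13.8]) sphere(r=1.6) → bbox [11.1,-4.1,-15.4] .. [14.3,-0.9,-12.2]
B = cylinder(h=8.9, r=7.4) → bbox [-7.4,-7.4,0] .. [7.4,7.4,8.9]
lo = A.lo+B.lo = [11.1-7.4, -4.1-7.4, -15.4+0] = [3.700,-11.500,-15.400]
hi = A.hi+B.hi = [14.3+7.4, -0.9+7.4, -12.2+8.9] = [21.700,6.500,-3.300]
diag = √(18²+18²+12.1²) = √794.41 = 28.185

min=[3.700,-11.500,-15.400] max=[21.700,6.500,-3.300] diag=28.185


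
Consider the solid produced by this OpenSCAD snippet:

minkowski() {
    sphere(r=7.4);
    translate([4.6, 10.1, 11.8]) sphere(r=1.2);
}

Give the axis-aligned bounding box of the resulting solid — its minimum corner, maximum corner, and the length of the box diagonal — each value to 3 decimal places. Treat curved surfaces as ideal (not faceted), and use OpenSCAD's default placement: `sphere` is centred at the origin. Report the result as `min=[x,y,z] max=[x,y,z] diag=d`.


A = translate([4.6, 10.1, 11.8]) sphere(r=1.2) → bbox [3.4,8.9,10.6] .. [5.8,11.3,13]
B = sphere(r=7.4) → bbox [-7.4,-7.4,-7.4] .. [7.4,7.4,7.4]
lo = A.lo+B.lo = [3.4-7.4, 8.9-7.4, 10.6-7.4] = [-4.000,1.500,3.200]
hi = A.hi+B.hi = [5.8+7.4, 11.3+7.4, 13+7.4] = [13.200,18.700,20.400]
diag = √(17.2²+17.2²+17.2²) = √887.52 = 29.791

min=[-4.000,1.500,3.200] max=[13.200,18.700,20.400] diag=29.791


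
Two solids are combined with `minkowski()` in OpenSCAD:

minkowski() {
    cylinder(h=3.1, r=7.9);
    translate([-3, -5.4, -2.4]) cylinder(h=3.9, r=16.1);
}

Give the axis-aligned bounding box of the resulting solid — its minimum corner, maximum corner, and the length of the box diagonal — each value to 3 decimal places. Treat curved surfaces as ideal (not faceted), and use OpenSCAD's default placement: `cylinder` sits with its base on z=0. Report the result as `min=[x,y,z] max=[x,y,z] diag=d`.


A = translate([-3, -5.4, -2.4]) cylinder(h=3.9, r=16.1) → bbox [-19.1,-21.5,-2.4] .. [13.1,10.7,1.5]
B = cylinder(h=3.1, r=7.9) → bbox [-7.9,-7.9,0] .. [7.9,7.9,3.1]
lo = A.lo+B.lo = [-19.1-7.9, -21.5-7.9, -2.4+0] = [-27.000,-29.400,-2.400]
hi = A.hi+B.hi = [13.1+7.9, 10.7+7.9, 1.5+3.1] = [21.000,18.600,4.600]
diag = √(48²+48²+7²) = √4657 = 68.242

min=[-27.000,-29.400,-2.400] max=[21.000,18.600,4.600] diag=68.242
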